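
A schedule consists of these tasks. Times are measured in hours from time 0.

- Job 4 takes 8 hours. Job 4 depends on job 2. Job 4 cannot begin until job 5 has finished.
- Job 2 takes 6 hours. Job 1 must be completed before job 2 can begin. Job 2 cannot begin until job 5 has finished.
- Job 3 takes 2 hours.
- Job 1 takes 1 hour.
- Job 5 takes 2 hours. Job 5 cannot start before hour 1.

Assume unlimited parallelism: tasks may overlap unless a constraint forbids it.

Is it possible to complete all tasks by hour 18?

Job 5 waits on its own release at hour 1, so it starts at hour 1 and finishes at 1 + 2 = hour 3.
Job 3 has no prerequisites, so it starts at hour 0 and finishes at hour 2.
Job 1 has no prerequisites, so it starts at hour 0 and finishes at hour 1.
Job 2 needs all of job 1 (finishes hour 1); job 5 (finishes hour 3). That puts its earliest start at hour 3; it finishes at 3 + 6 = hour 9.
Job 4 cannot start until job 2 (finishes hour 9); job 5 (finishes hour 3). The controlling bound is hour 9, so job 4 finishes at 9 + 8 = hour 17.
Every task is finished by hour 17, which is no later than the deadline of 18, so the schedule is feasible.

Yes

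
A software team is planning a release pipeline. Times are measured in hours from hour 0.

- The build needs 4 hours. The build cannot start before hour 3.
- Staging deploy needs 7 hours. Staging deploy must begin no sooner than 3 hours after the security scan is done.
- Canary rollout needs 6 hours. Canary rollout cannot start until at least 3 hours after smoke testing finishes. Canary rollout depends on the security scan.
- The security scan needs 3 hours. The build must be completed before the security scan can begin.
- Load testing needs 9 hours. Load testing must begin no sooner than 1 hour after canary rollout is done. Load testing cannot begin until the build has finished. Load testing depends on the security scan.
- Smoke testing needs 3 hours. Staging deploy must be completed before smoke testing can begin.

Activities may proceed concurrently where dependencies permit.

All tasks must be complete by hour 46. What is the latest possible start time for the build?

To finish by hour 46, load testing (duration 9) must start no later than hour 37.
Canary rollout has to be done before load testing (must start by hour 37, minus 1-hour gap → hour 36). That means finishing by hour 36, i.e. starting by 36 − 6 = hour 30.
Smoke testing feeds into canary rollout (must start by hour 30, minus 3-hour gap → hour 27); so smoke testing must finish by hour 27 and therefore start by hour 24.
Staging deploy must finish before smoke testing (must start by hour 24). With a 7-hour duration, staging deploy must start by 24 − 7 = hour 17.
The security scan must finish in time for staging deploy (must start by hour 17, minus 3-hour gap → hour 14); canary rollout (must start by hour 30); load testing (must start by hour 37). The tightest is hour 14, so the security scan must start by 14 − 3 = hour 11.
The build feeds the security scan (must start by hour 11); load testing (must start by hour 37). Taking the minimum, the build must finish by hour 11 and start by 11 − 4 = hour 7.

7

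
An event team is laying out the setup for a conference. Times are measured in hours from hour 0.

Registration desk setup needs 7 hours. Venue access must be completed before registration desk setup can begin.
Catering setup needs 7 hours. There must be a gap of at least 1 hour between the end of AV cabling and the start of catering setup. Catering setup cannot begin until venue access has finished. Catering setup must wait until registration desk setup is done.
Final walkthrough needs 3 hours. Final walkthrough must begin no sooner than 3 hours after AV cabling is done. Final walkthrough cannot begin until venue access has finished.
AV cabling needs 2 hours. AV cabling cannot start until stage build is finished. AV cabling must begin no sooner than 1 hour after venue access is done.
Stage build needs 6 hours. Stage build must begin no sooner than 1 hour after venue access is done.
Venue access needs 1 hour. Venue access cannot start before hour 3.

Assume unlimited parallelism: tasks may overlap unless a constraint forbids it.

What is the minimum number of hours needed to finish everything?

Venue access cannot begin until its own release at hour 3. It runs from hour 3 to 3 + 1 = hour 4.
After venue access (finishes hour 4), registration desk setup can start at hour 4 and finishes at hour 11.
After venue access (finishes hour 4, plus 1-hour gap → hour 5), stage build can start at hour 5 and finishes at hour 11.
AV cabling cannot start until stage build (finishes hour 11); venue access (finishes hour 4, plus 1-hour gap → hour 5). The controlling bound is hour 11, so AV cabling finishes at 11 + 2 = hour 13.
Final walkthrough cannot start until AV cabling (finishes hour 13, plus 3-hour gap → hour 16); venue access (finishes hour 4). The controlling bound is hour 16, so final walkthrough finishes at 16 + 3 = hour 19.
Catering setup has to wait for AV cabling (finishes hour 13, plus 1-hour gap → hour 14); venue access (finishes hour 4); registration desk setup (finishes hour 11). The latest of these is hour 14, so catering setup runs hour 14 to 14 + 7 = hour 21.
All tasks are finished once the last one completes. Finish times: Venue access at 4, Stage build at 11, AV cabling at 13, Registration desk setup at 11, Catering setup at 21, Final walkthrough at 19. The latest is hour 21.

21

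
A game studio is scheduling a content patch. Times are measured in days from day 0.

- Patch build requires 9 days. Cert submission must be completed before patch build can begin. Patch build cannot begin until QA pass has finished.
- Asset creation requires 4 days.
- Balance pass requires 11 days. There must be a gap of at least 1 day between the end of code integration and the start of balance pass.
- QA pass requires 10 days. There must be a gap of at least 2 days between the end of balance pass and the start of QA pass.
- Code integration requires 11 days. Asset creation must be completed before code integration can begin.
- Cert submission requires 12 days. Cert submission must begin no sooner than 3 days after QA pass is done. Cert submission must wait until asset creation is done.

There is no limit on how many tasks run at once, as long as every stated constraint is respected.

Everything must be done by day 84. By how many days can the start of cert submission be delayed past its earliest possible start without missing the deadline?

Asset creation can start immediately at day 0; it finishes at day 4.
After asset creation (finishes day 4), code integration can start at day 4 and finishes at day 15.
Balance pass cannot begin until code integration (finishes day 15, plus 1-day gap → day 16). It runs from day 16 to 16 + 11 = day 27.
After balance pass (finishes day 27, plus 2-day gap → day 29), QA pass can start at day 29 and finishes at day 39.
Cert submission needs all of QA pass (finishes day 39, plus 3-day gap → day 42); asset creation (finishes day 4). That puts its earliest start at day 42; it finishes at 42 + 12 = day 54.

Working backward from the deadline:
Patch build has no dependents, so it just needs to finish by day 84. Starting by 84 − 9 = day 75 achieves that.
Cert submission must finish before patch build (must start by day 75). With a 12-day duration, cert submission must start by 75 − 12 = day 63.
So cert submission can start as early as day 42 and as late as day 63, giving 63 − 42 = 21 days of slack.

21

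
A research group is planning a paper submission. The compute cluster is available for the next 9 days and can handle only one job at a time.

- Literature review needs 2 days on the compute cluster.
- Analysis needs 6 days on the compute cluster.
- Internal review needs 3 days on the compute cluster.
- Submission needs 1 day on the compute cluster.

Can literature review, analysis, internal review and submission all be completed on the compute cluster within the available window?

No

Running back to back, the jobs need 2 + 6 + 3 + 1 = 12 days on the compute cluster.
Since 12 > 9, they cannot all fit.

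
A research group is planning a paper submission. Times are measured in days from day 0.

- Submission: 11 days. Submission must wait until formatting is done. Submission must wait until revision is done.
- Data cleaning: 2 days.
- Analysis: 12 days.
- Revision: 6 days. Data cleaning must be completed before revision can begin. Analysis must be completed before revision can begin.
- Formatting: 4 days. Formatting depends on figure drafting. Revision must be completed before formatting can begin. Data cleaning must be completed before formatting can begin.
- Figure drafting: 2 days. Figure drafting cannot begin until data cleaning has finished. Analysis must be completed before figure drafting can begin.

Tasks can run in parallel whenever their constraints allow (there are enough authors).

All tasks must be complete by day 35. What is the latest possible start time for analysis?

To finish by day 35, submission (duration 11) must start no later than day 24.
Since submission (must start by day 24) depends on it, formatting must finish by day 24. Backing off its 4-day duration gives a latest start of day 20.
Figure drafting has to be done before formatting (must start by day 20). That means finishing by day 20, i.e. starting by 20 − 2 = day 18.
For revision: formatting (must start by day 20); submission (must start by day 24). The most restrictive is day 20; with a 6-day duration, revision must start by day 14.
Analysis has several dependents: figure drafting (must start by day 18); revision (must start by day 14). The earliest of those limits is day 14, so analysis must start by 14 − 12 = day 2.

2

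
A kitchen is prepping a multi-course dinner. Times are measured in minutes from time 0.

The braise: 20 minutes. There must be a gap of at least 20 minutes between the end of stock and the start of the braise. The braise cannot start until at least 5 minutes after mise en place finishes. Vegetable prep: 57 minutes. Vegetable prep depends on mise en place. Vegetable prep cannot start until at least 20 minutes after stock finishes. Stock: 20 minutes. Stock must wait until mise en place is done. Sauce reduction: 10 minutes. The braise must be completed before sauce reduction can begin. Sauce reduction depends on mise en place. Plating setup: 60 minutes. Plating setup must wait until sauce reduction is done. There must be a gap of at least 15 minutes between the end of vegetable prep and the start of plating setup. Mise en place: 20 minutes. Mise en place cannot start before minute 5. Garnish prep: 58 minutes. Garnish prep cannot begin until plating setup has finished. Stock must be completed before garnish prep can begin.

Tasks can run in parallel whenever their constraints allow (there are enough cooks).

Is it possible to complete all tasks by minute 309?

Yes

Mise en place waits on its own release at minute 5, so it starts at minute 5 and finishes at 5 + 20 = minute 25.
After mise en place (finishes minute 25), stock can start at minute 25 and finishes at minute 45.
Vegetable prep has to wait for mise en place (finishes minute 25); stock (finishes minute 45, plus 20-minute gap → minute 65). The latest of these is minute 65, so vegetable prep runs minute 65 to 65 + 57 = minute 122.
The braise needs all of stock (finishes minute 45, plus 20-minute gap → minute 65); mise en place (finishes minute 25, plus 5-minute gap → minute 30). That puts its earliest start at minute 65; it finishes at 65 + 20 = minute 85.
Sauce reduction cannot start until the braise (finishes minute 85); mise en place (finishes minute 25). The controlling bound is minute 85, so sauce reduction finishes at 85 + 10 = minute 95.
For plating setup: sauce reduction (finishes minute 95); vegetable prep (finishes minute 122, plus 15-minute gap → minute 137). Taking the maximum gives a start of minute 137, and it finishes at 137 + 60 = minute 197.
Garnish prep needs all of plating setup (finishes minute 197); stock (finishes minute 45). That puts its earliest start at minute 197; it finishes at 197 + 58 = minute 255.
Every task is finished by minute 255, which is no later than the deadline of 309, so the schedule is feasible.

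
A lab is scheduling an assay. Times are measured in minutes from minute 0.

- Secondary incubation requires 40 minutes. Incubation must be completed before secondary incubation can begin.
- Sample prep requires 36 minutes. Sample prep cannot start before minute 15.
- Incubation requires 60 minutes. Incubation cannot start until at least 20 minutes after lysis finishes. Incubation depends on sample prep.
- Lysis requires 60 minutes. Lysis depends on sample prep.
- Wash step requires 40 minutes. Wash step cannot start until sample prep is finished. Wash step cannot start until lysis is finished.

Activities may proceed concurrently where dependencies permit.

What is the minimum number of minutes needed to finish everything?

231

After its own release at minute 15, sample prep can start at minute 15 and finishes at minute 51.
Lysis waits on sample prep (finishes minute 51), so it starts at minute 51 and finishes at 51 + 60 = minute 111.
Wash step cannot start until sample prep (finishes minute 51); lysis (finishes minute 111). The controlling bound is minute 111, so wash step finishes at 111 + 40 = minute 151.
For incubation: lysis (finishes minute 111, plus 20-minute gap → minute 131); sample prep (finishes minute 51). Taking the maximum gives a start of minute 131, and it finishes at 131 + 60 = minute 191.
After incubation (finishes minute 191), secondary incubation can start at minute 191 and finishes at minute 231.
All tasks are finished once the last one completes. Finish times: Sample prep at 51, Lysis at 111, Incubation at 191, Wash step at 151, Secondary incubation at 231. The latest is minute 231.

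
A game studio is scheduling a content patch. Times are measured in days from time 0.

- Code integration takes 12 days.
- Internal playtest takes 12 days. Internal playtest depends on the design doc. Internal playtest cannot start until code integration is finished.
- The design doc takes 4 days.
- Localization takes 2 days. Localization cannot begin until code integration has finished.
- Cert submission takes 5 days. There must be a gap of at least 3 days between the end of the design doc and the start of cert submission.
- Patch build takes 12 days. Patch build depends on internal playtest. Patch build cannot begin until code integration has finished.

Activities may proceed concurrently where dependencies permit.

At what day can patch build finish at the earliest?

Nothing blocks code integration, so it runs from day 0 to day 12.
The design doc can start immediately at day 0; it finishes at day 4.
Internal playtest has to wait for the design doc (finishes day 4); code integration (finishes day 12). The latest of these is day 12, so internal playtest runs day 12 to 12 + 12 = day 24.
Patch build cannot start until internal playtest (finishes day 24); code integration (finishes day 12). The controlling bound is day 24, so patch build finishes at 24 + 12 = day 36.

36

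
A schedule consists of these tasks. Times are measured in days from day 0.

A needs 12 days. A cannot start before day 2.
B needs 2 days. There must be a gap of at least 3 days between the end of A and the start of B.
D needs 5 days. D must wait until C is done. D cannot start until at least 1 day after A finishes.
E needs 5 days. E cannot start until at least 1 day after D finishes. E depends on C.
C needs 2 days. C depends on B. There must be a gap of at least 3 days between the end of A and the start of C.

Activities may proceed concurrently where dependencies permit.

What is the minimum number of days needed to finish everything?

A cannot begin until its own release at day 2. It runs from day 2 to 2 + 12 = day 14.
After A (finishes day 14, plus 3-day gap → day 17), B can start at day 17 and finishes at day 19.
For C: B (finishes day 19); A (finishes day 14, plus 3-day gap → day 17). Taking the maximum gives a start of day 19, and it finishes at 19 + 2 = day 21.
D needs all of C (finishes day 21); A (finishes day 14, plus 1-day gap → day 15). That puts its earliest start at day 21; it finishes at 21 + 5 = day 26.
E has to wait for D (finishes day 26, plus 1-day gap → day 27); C (finishes day 21). The latest of these is day 27, so E runs day 27 to 27 + 5 = day 32.
All tasks are finished once the last one completes. Finish times: A at 14, B at 19, C at 21, D at 26, E at 32. The latest is day 32.

32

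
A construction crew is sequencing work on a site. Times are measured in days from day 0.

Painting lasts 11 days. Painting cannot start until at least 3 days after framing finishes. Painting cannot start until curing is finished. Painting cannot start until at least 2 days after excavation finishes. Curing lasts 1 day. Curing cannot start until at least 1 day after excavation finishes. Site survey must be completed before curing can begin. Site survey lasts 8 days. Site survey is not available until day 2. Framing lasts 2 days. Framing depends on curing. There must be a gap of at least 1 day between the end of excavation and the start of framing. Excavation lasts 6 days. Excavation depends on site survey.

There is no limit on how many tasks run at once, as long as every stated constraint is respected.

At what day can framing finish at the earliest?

20

After its own release at day 2, site survey can start at day 2 and finishes at day 10.
Excavation waits on site survey (finishes day 10), so it starts at day 10 and finishes at 10 + 6 = day 16.
Curing cannot start until excavation (finishes day 16, plus 1-day gap → day 17); site survey (finishes day 10). The controlling bound is day 17, so curing finishes at 17 + 1 = day 18.
Framing needs all of curing (finishes day 18); excavation (finishes day 16, plus 1-day gap → day 17). That puts its earliest start at day 18; it finishes at 18 + 2 = day 20.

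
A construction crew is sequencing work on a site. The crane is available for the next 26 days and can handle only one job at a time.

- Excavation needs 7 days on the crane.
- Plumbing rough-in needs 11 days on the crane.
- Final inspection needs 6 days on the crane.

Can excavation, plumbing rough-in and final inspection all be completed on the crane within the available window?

Running back to back, the jobs need 7 + 11 + 6 = 24 days on the crane.
Since 24 ≤ 26, they fit within the window.

Yes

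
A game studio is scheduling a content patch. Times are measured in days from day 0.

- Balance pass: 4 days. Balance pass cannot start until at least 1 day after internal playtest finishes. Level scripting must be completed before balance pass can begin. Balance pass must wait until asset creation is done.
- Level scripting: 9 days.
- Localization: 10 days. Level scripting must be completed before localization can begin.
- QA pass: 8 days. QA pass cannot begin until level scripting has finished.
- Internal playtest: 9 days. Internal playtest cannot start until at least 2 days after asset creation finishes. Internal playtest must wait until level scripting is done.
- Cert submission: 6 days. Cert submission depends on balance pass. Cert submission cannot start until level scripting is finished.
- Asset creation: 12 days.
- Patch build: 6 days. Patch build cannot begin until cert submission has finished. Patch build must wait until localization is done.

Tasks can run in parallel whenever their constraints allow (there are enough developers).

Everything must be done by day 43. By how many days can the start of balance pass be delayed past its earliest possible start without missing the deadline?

Level scripting has no prerequisites, so it starts at day 0 and finishes at day 9.
Asset creation can start immediately at day 0; it finishes at day 12.
For internal playtest: asset creation (finishes day 12, plus 2-day gap → day 14); level scripting (finishes day 9). Taking the maximum gives a start of day 14, and it finishes at 14 + 9 = day 23.
Balance pass has to wait for internal playtest (finishes day 23, plus 1-day gap → day 24); level scripting (finishes day 9); asset creation (finishes day 12). The latest of these is day 24, so balance pass runs day 24 to 24 + 4 = day 28.

Working backward from the deadline:
Patch build has no dependents, so it just needs to finish by day 43. Starting by 43 − 6 = day 37 achieves that.
Cert submission has to be done before patch build (must start by day 37). That means finishing by day 37, i.e. starting by 37 − 6 = day 31.
Balance pass must finish before cert submission (must start by day 31). With a 4-day duration, balance pass must start by 31 − 4 = day 27.
So balance pass can start as early as day 24 and as late as day 27, giving 27 − 24 = 3 days of slack.

3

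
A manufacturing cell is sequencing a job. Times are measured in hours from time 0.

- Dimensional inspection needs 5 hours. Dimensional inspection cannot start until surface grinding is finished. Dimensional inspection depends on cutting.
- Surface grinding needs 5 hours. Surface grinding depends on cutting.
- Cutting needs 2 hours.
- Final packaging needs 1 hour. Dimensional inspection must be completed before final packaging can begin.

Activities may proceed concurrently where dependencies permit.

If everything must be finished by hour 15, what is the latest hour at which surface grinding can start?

To finish by hour 15, final packaging (duration 1) must start no later than hour 14.
Dimensional inspection must finish before final packaging (must start by hour 14). With a 5-hour duration, dimensional inspection must start by 14 − 5 = hour 9.
Surface grinding must finish before dimensional inspection (must start by hour 9). With a 5-hour duration, surface grinding must start by 9 − 5 = hour 4.

4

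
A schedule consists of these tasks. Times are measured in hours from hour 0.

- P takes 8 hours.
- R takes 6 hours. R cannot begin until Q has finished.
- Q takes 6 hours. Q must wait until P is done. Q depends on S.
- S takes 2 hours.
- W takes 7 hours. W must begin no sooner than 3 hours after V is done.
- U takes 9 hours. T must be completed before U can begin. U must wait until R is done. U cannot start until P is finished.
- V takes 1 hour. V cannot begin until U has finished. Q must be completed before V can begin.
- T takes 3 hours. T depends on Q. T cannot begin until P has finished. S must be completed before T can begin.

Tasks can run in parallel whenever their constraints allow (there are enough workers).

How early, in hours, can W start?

S can start immediately at hour 0; it finishes at hour 2.
P can start immediately at hour 0; it finishes at hour 8.
For Q: P (finishes hour 8); S (finishes hour 2). Taking the maximum gives a start of hour 8, and it finishes at 8 + 6 = hour 14.
For T: Q (finishes hour 14); P (finishes hour 8); S (finishes hour 2). Taking the maximum gives a start of hour 14, and it finishes at 14 + 3 = hour 17.
R waits on Q (finishes hour 14), so it starts at hour 14 and finishes at 14 + 6 = hour 20.
U needs all of T (finishes hour 17); R (finishes hour 20); P (finishes hour 8). That puts its earliest start at hour 20; it finishes at 20 + 9 = hour 29.
V has to wait for U (finishes hour 29); Q (finishes hour 14). The latest of these is hour 29, so V runs hour 29 to 29 + 1 = hour 30.
W waits on V (finishes hour 30, plus 3-hour gap → hour 33), so the earliest it can start is hour 33.

33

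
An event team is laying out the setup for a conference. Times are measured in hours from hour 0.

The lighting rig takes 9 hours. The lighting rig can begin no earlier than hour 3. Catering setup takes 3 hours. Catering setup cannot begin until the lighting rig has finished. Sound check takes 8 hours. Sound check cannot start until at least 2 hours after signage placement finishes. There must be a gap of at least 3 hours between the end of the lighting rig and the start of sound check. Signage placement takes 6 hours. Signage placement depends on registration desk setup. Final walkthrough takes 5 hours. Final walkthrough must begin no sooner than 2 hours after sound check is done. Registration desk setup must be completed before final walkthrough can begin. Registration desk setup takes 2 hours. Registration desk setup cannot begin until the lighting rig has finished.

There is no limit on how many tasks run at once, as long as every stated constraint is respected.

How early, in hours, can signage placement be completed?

The lighting rig waits on its own release at hour 3, so it starts at hour 3 and finishes at 3 + 9 = hour 12.
Registration desk setup waits on the lighting rig (finishes hour 12), so it starts at hour 12 and finishes at 12 + 2 = hour 14.
Signage placement waits on registration desk setup (finishes hour 14), so it starts at hour 14 and finishes at 14 + 6 = hour 20.

20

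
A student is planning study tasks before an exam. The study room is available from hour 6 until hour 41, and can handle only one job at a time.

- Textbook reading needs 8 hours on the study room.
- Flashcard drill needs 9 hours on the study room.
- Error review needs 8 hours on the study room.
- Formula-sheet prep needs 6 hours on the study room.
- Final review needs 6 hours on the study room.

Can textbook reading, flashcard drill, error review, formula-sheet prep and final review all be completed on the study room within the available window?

No

The study room window is 41 − 6 = 35 hours.
Running back to back, the jobs need 8 + 9 + 8 + 6 + 6 = 37 hours on the study room.
Since 37 > 35, they cannot all fit.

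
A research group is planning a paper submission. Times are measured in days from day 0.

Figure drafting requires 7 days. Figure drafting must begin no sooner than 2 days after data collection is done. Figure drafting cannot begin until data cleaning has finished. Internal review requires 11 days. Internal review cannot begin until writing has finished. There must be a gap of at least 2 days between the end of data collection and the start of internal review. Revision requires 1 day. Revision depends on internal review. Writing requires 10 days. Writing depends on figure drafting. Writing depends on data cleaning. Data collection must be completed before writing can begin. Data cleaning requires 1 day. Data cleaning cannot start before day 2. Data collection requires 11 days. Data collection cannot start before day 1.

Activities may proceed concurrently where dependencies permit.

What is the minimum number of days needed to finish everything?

After its own release at day 2, data cleaning can start at day 2 and finishes at day 3.
Data collection waits on its own release at day 1, so it starts at day 1 and finishes at 1 + 11 = day 12.
For figure drafting: data collection (finishes day 12, plus 2-day gap → day 14); data cleaning (finishes day 3). Taking the maximum gives a start of day 14, and it finishes at 14 + 7 = day 21.
Writing has to wait for figure drafting (finishes day 21); data cleaning (finishes day 3); data collection (finishes day 12). The latest of these is day 21, so writing runs day 21 to 21 + 10 = day 31.
For internal review: writing (finishes day 31); data collection (finishes day 12, plus 2-day gap → day 14). Taking the maximum gives a start of day 31, and it finishes at 31 + 11 = day 42.
Revision waits on internal review (finishes day 42), so it starts at day 42 and finishes at 42 + 1 = day 43.
All tasks are finished once the last one completes. Finish times: Data collection at 12, Data cleaning at 3, Figure drafting at 21, Writing at 31, Internal review at 42, Revision at 43. The latest is day 43.

43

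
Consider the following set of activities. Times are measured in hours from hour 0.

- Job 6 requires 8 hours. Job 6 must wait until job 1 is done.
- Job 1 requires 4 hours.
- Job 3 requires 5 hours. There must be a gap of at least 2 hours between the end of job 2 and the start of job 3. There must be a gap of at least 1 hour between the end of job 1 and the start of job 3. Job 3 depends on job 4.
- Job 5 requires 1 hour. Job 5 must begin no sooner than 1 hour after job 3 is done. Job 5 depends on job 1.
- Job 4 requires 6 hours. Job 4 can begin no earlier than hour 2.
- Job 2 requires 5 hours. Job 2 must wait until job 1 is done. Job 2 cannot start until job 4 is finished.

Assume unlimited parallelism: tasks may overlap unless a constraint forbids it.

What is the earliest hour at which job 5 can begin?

Job 4 cannot begin until its own release at hour 2. It runs from hour 2 to 2 + 6 = hour 8.
Nothing blocks job 1, so it runs from hour 0 to hour 4.
For job 2: job 1 (finishes hour 4); job 4 (finishes hour 8). Taking the maximum gives a start of hour 8, and it finishes at 8 + 5 = hour 13.
Job 3 cannot start until job 2 (finishes hour 13, plus 2-hour gap → hour 15); job 1 (finishes hour 4, plus 1-hour gap → hour 5); job 4 (finishes hour 8). The controlling bound is hour 15, so job 3 finishes at 15 + 5 = hour 20.
Job 5 waits on job 3 (finishes hour 20, plus 1-hour gap → hour 21); job 1 (finishes hour 4). The latest of these is hour 21, which is the earliest job 5 can start.

21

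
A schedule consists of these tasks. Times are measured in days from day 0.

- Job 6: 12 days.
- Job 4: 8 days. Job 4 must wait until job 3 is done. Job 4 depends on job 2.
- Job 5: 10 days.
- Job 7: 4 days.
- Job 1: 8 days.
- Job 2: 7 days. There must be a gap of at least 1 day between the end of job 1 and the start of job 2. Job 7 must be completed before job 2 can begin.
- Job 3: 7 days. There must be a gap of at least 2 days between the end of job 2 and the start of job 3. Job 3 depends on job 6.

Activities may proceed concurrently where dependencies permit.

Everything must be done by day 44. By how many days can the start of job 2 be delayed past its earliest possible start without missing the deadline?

Job 7 has no prerequisites, so it starts at day 0 and finishes at day 4.
Job 1 has no prerequisites, so it starts at day 0 and finishes at day 8.
For job 2: job 1 (finishes day 8, plus 1-day gap → day 9); job 7 (finishes day 4). Taking the maximum gives a start of day 9, and it finishes at 9 + 7 = day 16.

Working backward from the deadline:
Job 4 has no dependents, so it just needs to finish by day 44. Starting by 44 − 8 = day 36 achieves that.
Since job 4 (must start by day 36) depends on it, job 3 must finish by day 36. Backing off its 7-day duration gives a latest start of day 29.
Job 2 has several dependents: job 3 (must start by day 29, minus 2-day gap → day 27); job 4 (must start by day 36). The earliest of those limits is day 27, so job 2 must start by 27 − 7 = day 20.
So job 2 can start as early as day 9 and as late as day 20, giving 20 − 9 = 11 days of slack.

11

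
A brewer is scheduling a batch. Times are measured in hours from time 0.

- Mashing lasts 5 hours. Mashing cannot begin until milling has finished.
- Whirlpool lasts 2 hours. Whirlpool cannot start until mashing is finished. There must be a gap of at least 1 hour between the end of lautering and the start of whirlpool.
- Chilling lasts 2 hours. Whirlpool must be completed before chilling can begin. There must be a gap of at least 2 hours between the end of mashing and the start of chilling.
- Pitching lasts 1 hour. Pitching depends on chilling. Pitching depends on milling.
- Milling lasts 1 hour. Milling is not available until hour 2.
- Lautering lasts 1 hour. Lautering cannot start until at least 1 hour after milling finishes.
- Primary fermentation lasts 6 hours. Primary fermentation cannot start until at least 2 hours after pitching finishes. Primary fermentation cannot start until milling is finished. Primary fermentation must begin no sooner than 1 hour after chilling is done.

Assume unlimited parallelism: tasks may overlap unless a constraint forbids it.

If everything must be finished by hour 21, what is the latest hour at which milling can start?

Primary fermentation must finish by hour 21; it takes 6 hours, so it must start by 21 − 6 = hour 15.
Pitching feeds into primary fermentation (must start by hour 15, minus 2-hour gap → hour 13); so pitching must finish by hour 13 and therefore start by hour 12.
Chilling feeds pitching (must start by hour 12); primary fermentation (must start by hour 15, minus 1-hour gap → hour 14). Taking the minimum, chilling must finish by hour 12 and start by 12 − 2 = hour 10.
Whirlpool feeds into chilling (must start by hour 10); so whirlpool must finish by hour 10 and therefore start by hour 8.
For mashing: whirlpool (must start by hour 8); chilling (must start by hour 10, minus 2-hour gap → hour 8). The most restrictive is hour 8; with a 5-hour duration, mashing must start by hour 3.
Lautering has to be done before whirlpool (must start by hour 8, minus 1-hour gap → hour 7). That means finishing by hour 7, i.e. starting by 7 − 1 = hour 6.
Milling feeds mashing (must start by hour 3); lautering (must start by hour 6, minus 1-hour gap → hour 5); pitching (must start by hour 12); primary fermentation (must start by hour 15). Taking the minimum, milling must finish by hour 3 and start by 3 − 1 = hour 2.

2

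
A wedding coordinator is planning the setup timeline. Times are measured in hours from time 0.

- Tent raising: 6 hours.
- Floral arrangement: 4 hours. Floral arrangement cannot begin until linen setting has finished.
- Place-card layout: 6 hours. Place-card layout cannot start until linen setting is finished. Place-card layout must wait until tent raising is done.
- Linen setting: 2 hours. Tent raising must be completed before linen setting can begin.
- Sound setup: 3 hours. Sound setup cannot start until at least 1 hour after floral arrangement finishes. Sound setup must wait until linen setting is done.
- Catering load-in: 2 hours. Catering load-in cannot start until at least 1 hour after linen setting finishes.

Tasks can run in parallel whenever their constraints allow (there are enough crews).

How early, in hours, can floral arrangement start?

Tent raising can start immediately at hour 0; it finishes at hour 6.
After tent raising (finishes hour 6), linen setting can start at hour 6 and finishes at hour 8.
Floral arrangement waits on linen setting (finishes hour 8), so the earliest it can start is hour 8.

8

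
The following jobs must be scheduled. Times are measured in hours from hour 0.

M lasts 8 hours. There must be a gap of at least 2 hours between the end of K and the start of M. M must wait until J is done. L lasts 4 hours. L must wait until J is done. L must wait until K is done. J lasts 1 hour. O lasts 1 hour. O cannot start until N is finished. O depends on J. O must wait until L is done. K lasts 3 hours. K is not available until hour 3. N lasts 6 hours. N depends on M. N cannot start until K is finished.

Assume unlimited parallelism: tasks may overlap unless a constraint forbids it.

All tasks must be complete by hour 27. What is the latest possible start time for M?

12

To finish by hour 27, O (duration 1) must start no later than hour 26.
Since O (must start by hour 26) depends on it, N must finish by hour 26. Backing off its 6-hour duration gives a latest start of hour 20.
Since N (must start by hour 20) depends on it, M must finish by hour 20. Backing off its 8-hour duration gives a latest start of hour 12.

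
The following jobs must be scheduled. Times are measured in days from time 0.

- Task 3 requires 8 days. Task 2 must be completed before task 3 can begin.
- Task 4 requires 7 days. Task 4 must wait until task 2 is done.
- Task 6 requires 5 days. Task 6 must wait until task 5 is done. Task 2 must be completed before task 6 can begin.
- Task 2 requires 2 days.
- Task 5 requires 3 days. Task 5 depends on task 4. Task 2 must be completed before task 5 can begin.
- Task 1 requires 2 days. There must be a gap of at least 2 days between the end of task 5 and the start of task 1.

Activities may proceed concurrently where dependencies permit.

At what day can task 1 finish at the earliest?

Task 2 has no prerequisites, so it starts at day 0 and finishes at day 2.
Task 4 cannot begin until task 2 (finishes day 2). It runs from day 2 to 2 + 7 = day 9.
Task 5 has to wait for task 4 (finishes day 9); task 2 (finishes day 2). The latest of these is day 9, so task 5 runs day 9 to 9 + 3 = day 12.
Task 1 cannot begin until task 5 (finishes day 12, plus 2-day gap → day 14). It runs from day 14 to 14 + 2 = day 16.

16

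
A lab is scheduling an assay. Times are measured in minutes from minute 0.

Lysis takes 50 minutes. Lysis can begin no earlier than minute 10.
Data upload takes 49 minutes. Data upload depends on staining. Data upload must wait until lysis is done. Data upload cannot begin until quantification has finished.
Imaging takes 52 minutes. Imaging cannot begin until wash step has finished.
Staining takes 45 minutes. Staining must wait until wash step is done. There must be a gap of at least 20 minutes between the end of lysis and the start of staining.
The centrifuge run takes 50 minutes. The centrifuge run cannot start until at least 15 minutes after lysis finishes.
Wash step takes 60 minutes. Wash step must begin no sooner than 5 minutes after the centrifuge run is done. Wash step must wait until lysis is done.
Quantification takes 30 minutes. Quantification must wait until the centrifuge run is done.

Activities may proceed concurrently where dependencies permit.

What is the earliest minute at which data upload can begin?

After its own release at minute 10, lysis can start at minute 10 and finishes at minute 60.
The centrifuge run waits on lysis (finishes minute 60, plus 15-minute gap → minute 75), so it starts at minute 75 and finishes at 75 + 50 = minute 125.
Quantification waits on the centrifuge run (finishes minute 125), so it starts at minute 125 and finishes at 125 + 30 = minute 155.
Wash step cannot start until the centrifuge run (finishes minute 125, plus 5-minute gap → minute 130); lysis (finishes minute 60). The controlling bound is minute 130, so wash step finishes at 130 + 60 = minute 190.
For staining: wash step (finishes minute 190); lysis (finishes minute 60, plus 20-minute gap → minute 80). Taking the maximum gives a start of minute 190, and it finishes at 190 + 45 = minute 235.
Data upload waits on staining (finishes minute 235); lysis (finishes minute 60); quantification (finishes minute 155). The latest of these is minute 235, which is the earliest data upload can start.

235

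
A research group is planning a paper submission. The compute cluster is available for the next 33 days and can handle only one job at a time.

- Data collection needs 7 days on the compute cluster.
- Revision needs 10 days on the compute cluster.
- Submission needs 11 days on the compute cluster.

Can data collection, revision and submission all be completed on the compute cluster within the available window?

Running back to back, the jobs need 7 + 10 + 11 = 28 days on the compute cluster.
Since 28 ≤ 33, they fit within the window.

Yes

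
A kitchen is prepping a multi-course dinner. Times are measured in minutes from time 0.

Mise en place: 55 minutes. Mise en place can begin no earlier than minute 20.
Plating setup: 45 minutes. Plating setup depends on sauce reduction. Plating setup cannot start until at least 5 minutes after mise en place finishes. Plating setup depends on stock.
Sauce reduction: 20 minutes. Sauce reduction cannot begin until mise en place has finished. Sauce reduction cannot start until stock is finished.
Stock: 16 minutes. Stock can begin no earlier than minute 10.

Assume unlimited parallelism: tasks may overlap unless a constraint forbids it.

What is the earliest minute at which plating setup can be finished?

After its own release at minute 10, stock can start at minute 10 and finishes at minute 26.
Mise en place waits on its own release at minute 20, so it starts at minute 20 and finishes at 20 + 55 = minute 75.
Sauce reduction has to wait for mise en place (finishes minute 75); stock (finishes minute 26). The latest of these is minute 75, so sauce reduction runs minute 75 to 75 + 20 = minute 95.
Plating setup needs all of sauce reduction (finishes minute 95); mise en place (finishes minute 75, plus 5-minute gap → minute 80); stock (finishes minute 26). That puts its earliest start at minute 95; it finishes at 95 + 45 = minute 140.

140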